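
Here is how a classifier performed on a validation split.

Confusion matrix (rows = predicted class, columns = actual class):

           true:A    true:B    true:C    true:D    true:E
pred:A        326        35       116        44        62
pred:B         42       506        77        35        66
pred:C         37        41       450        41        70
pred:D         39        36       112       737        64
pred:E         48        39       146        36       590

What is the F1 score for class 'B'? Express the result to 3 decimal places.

0.732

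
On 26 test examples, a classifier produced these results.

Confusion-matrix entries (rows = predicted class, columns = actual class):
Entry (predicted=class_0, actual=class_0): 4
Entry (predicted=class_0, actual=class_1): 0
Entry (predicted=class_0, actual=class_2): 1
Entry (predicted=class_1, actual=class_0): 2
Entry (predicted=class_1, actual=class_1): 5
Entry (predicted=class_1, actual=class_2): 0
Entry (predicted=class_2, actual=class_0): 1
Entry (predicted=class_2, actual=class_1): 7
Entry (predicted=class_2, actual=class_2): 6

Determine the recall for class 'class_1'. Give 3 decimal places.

0.417

Take TP from the diagonal, FP from the rest of the 'class_1' prediction marginal, FN from the rest of the 'class_1' actual marginal.
recall = TP/(TP+FN).
class_1: TP=5, FN=0+7=7 → 5/12 = 0.4167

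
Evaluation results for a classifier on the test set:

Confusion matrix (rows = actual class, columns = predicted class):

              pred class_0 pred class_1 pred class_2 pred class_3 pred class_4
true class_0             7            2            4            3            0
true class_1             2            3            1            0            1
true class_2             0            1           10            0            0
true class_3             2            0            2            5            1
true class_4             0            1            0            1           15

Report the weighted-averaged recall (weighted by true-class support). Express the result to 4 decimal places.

0.6557

Per-class recall (TP/(TP+FN)):
  class_0: TP=7, FN=2+4+3+0=9 → 7/16 = 0.43750
  class_1: TP=3, FN=2+1+0+1=4 → 3/7 = 0.42857
  class_2: TP=10, FN=0+1+0+0=1 → 10/11 = 0.90909
  class_3: TP=5, FN=2+0+2+1=5 → 5/10 = 0.50000
  class_4: TP=15, FN=0+1+0+1=2 → 15/17 = 0.88235
Weighted-recall = Σ (supportᵢ/N)·recallᵢ with N=61: (16/61)·0.43750 + (7/61)·0.42857 + (11/61)·0.90909 + (10/61)·0.50000 + (17/61)·0.88235 = 0.6557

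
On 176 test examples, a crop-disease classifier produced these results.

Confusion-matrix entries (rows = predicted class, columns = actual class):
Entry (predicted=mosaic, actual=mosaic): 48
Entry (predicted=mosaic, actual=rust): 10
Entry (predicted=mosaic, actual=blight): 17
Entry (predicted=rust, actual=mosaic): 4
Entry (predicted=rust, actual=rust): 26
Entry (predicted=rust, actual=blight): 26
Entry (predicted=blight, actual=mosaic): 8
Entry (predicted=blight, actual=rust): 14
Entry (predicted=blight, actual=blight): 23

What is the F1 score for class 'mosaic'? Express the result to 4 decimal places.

0.7111

F1 score = 2·TP/(2·TP+FP+FN).
mosaic: TP=48, FP=10+17=27, FN=4+8=12 → 96/135 = 0.71111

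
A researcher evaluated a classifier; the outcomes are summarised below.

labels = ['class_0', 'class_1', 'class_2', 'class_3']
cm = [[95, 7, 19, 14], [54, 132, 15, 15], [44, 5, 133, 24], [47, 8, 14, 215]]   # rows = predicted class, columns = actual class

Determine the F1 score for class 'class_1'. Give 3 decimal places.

Take TP from the diagonal, FP from the rest of the 'class_1' prediction marginal, FN from the rest of the 'class_1' actual marginal.
F1 score = 2·TP/(2·TP+FP+FN).
class_1: TP=132, FP=54+15+15=84, FN=7+5+8=20 → 264/368 = 0.7174

0.717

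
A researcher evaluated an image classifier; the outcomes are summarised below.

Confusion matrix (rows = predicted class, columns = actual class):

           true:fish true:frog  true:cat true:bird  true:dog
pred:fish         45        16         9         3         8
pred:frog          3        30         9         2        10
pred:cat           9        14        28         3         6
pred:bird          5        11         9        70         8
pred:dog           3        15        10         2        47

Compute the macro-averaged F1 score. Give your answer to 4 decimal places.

0.5721

Per-class F1 score (2·TP/(2·TP+FP+FN)):
  fish: TP=45, FP=16+9+3+8=36, FN=3+9+5+3=20 → 90/146 = 0.61644
  frog: TP=30, FP=3+9+2+10=24, FN=16+14+11+15=56 → 60/140 = 0.42857
  cat: TP=28, FP=9+14+3+6=32, FN=9+9+9+10=37 → 56/125 = 0.44800
  bird: TP=70, FP=5+11+9+8=33, FN=3+2+3+2=10 → 140/183 = 0.76503
  dog: TP=47, FP=3+15+10+2=30, FN=8+10+6+8=32 → 94/156 = 0.60256
Macro-F1 score = mean = (0.61644 + 0.42857 + 0.44800 + 0.76503 + 0.60256) / 5 = 0.5721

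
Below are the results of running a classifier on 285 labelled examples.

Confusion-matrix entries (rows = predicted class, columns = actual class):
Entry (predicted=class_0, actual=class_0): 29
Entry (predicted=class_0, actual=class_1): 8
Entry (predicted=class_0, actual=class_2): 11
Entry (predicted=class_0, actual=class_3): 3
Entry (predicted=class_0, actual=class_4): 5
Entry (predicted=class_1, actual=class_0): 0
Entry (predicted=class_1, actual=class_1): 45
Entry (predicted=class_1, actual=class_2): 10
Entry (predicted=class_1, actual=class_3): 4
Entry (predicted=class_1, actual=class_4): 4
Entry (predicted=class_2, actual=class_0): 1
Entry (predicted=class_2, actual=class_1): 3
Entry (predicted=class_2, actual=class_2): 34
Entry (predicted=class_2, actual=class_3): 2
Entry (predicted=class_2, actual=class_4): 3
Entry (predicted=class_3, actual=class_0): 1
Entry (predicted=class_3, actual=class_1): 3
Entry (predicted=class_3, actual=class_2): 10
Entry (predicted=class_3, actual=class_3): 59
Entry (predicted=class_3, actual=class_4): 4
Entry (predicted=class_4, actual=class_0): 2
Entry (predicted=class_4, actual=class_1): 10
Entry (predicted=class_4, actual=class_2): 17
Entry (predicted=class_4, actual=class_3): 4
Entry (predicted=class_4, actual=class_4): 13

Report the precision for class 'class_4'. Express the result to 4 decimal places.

precision = TP/(TP+FP).
class_4: TP=13, FP=2+10+17+4=33 → 13/46 = 0.28261

0.2826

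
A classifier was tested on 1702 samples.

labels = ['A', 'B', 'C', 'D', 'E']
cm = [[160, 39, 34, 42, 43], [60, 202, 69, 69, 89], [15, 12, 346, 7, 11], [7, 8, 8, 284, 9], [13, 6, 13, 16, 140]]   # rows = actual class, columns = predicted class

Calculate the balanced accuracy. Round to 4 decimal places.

0.6889

Balanced accuracy = mean of per-class recall.
  A: recall = 160/318 = 0.50314
  B: recall = 202/489 = 0.41309
  C: recall = 346/391 = 0.88491
  D: recall = 284/316 = 0.89873
  E: recall = 140/188 = 0.74468
Mean = (0.50314 + 0.41309 + 0.88491 + 0.89873 + 0.74468) / 5 = 0.6889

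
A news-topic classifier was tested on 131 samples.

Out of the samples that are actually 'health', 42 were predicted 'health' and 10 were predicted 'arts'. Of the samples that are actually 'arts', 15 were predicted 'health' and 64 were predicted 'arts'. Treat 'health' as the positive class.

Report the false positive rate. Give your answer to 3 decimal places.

FPR = FP/(FP+TN) = 15/(15+64) = 0.190

0.190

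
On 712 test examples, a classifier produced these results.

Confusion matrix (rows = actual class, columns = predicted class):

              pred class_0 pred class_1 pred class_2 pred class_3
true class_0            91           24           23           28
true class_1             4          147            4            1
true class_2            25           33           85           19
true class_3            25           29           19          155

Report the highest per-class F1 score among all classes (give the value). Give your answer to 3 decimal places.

0.756

Per-class F1 score (2·TP/(2·TP+FP+FN)):
  class_0: TP=91, FP=4+25+25=54, FN=24+23+28=75 → 182/311 = 0.5852
  class_1: TP=147, FP=24+33+29=86, FN=4+4+1=9 → 294/389 = 0.7558
  class_2: TP=85, FP=23+4+19=46, FN=25+33+19=77 → 170/293 = 0.5802
  class_3: TP=155, FP=28+1+19=48, FN=25+29+19=73 → 310/431 = 0.7193
Highest is class 'class_1' with F1 score = 0.756.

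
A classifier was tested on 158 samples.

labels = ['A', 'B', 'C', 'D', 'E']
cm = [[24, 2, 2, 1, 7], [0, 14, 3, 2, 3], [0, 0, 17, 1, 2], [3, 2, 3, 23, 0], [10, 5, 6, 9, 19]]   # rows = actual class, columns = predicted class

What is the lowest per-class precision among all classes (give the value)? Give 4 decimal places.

0.5484

Per-class precision (TP/(TP+FP)):
  A: TP=24, FP=0+0+3+10=13 → 24/37 = 0.64865
  B: TP=14, FP=2+0+2+5=9 → 14/23 = 0.60870
  C: TP=17, FP=2+3+3+6=14 → 17/31 = 0.54839
  D: TP=23, FP=1+2+1+9=13 → 23/36 = 0.63889
  E: TP=19, FP=7+3+2+0=12 → 19/31 = 0.61290
Lowest is class 'C' with precision = 0.5484.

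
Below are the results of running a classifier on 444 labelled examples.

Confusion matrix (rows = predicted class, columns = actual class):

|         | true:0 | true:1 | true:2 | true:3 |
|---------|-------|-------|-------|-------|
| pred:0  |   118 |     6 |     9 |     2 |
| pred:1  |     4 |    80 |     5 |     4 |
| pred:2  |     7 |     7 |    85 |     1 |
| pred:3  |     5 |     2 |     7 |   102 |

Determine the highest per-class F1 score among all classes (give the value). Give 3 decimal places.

0.907

Per-class F1 score (2·TP/(2·TP+FP+FN)):
  0: TP=118, FP=6+9+2=17, FN=4+7+5=16 → 236/269 = 0.8773
  1: TP=80, FP=4+5+4=13, FN=6+7+2=15 → 160/188 = 0.8511
  2: TP=85, FP=7+7+1=15, FN=9+5+7=21 → 170/206 = 0.8252
  3: TP=102, FP=5+2+7=14, FN=2+4+1=7 → 204/225 = 0.9067
Highest is class '3' with F1 score = 0.907.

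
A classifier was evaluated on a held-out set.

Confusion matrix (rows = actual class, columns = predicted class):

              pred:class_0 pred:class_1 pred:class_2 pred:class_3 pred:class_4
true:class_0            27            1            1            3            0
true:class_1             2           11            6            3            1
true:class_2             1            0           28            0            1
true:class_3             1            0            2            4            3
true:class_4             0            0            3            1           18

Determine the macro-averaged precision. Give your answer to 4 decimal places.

Per-class precision (TP/(TP+FP)):
  class_0: TP=27, FP=2+1+1+0=4 → 27/31 = 0.87097
  class_1: TP=11, FP=1+0+0+0=1 → 11/12 = 0.91667
  class_2: TP=28, FP=1+6+2+3=12 → 28/40 = 0.70000
  class_3: TP=4, FP=3+3+0+1=7 → 4/11 = 0.36364
  class_4: TP=18, FP=0+1+1+3=5 → 18/23 = 0.78261
Macro-precision = mean = (0.87097 + 0.91667 + 0.70000 + 0.36364 + 0.78261) / 5 = 0.7268

0.7268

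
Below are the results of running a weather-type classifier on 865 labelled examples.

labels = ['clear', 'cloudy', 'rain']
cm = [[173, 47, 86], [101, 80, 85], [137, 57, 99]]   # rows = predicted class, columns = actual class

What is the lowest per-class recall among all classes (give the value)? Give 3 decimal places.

Per-class recall (TP/(TP+FN)):
  clear: TP=173, FN=101+137=238 → 173/411 = 0.4209
  cloudy: TP=80, FN=47+57=104 → 80/184 = 0.4348
  rain: TP=99, FN=86+85=171 → 99/270 = 0.3667
Lowest is class 'rain' with recall = 0.367.

0.367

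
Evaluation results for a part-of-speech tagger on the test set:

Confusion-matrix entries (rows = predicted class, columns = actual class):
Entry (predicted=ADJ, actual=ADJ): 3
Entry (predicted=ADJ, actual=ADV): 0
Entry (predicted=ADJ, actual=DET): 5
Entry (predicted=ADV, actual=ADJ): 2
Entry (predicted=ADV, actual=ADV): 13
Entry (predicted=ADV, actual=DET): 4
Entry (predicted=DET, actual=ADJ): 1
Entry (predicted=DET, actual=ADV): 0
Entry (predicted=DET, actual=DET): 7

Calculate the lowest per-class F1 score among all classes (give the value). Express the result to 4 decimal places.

0.4286

Per-class F1 score (2·TP/(2·TP+FP+FN)):
  ADJ: TP=3, FP=0+5=5, FN=2+1=3 → 6/14 = 0.42857
  ADV: TP=13, FP=2+4=6, FN=0+0=0 → 26/32 = 0.81250
  DET: TP=7, FP=1+0=1, FN=5+4=9 → 14/24 = 0.58333
Lowest is class 'ADJ' with F1 score = 0.4286.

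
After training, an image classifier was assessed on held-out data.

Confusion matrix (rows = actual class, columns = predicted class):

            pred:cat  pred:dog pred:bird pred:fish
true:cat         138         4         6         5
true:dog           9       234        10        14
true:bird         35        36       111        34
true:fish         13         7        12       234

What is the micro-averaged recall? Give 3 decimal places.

0.795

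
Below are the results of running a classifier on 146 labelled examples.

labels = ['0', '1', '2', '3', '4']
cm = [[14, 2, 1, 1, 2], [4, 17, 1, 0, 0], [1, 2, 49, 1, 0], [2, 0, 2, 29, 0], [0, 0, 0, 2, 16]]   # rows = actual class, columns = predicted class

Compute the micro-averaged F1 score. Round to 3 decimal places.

0.856

Micro-averaging pools counts across classes: ΣTP=125, ΣFP=21, ΣFN=21.
Micro-F1 score = 2·TP/(2·TP+FP+FN) on pooled counts = 0.856 (equals overall accuracy in single-label multiclass).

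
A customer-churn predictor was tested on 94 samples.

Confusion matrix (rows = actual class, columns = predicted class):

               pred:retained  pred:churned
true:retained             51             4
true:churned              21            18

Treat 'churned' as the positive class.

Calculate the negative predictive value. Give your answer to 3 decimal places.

NPV = TN/(TN+FN) = 51/(51+21) = 0.708

0.708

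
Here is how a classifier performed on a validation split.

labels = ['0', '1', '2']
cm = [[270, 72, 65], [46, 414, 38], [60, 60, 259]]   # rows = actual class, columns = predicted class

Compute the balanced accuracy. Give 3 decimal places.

Balanced accuracy = mean of per-class recall.
  0: recall = 270/407 = 0.6634
  1: recall = 414/498 = 0.8313
  2: recall = 259/379 = 0.6834
Mean = (0.6634 + 0.8313 + 0.6834) / 3 = 0.726

0.726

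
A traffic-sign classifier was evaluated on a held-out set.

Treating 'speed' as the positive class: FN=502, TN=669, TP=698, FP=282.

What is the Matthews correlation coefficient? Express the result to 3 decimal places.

MCC = (TP·TN − FP·FN) / √((TP+FP)(TP+FN)(TN+FP)(TN+FN))
Numerator = 698·669 − 282·502 = 325398
Denominator = √(980·1200·951·1171) = √1309618296000 = 1144385.5539
MCC = 325398 / 1144385.5539 = 0.284

0.284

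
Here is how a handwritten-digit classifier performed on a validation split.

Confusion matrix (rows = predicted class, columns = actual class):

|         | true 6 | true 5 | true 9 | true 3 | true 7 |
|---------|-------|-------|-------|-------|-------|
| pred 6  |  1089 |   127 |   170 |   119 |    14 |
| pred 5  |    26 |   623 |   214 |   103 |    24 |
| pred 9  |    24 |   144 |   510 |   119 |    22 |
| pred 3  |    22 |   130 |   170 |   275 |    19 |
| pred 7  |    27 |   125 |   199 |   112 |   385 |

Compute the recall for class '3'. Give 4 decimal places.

0.3777

Treat '3' as positive and all other classes as negative.
recall = TP/(TP+FN).
3: TP=275, FN=119+103+119+112=453 → 275/728 = 0.37775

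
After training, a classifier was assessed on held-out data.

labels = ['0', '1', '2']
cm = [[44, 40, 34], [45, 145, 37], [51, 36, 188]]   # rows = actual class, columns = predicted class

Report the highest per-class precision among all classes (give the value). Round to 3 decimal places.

0.726

Per-class precision (TP/(TP+FP)):
  0: TP=44, FP=45+51=96 → 44/140 = 0.3143
  1: TP=145, FP=40+36=76 → 145/221 = 0.6561
  2: TP=188, FP=34+37=71 → 188/259 = 0.7259
Highest is class '2' with precision = 0.726.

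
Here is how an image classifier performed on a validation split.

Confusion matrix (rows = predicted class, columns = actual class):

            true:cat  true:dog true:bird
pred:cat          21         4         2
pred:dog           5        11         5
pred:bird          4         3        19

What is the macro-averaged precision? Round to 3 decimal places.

0.677

Per-class precision (TP/(TP+FP)):
  cat: TP=21, FP=4+2=6 → 21/27 = 0.7778
  dog: TP=11, FP=5+5=10 → 11/21 = 0.5238
  bird: TP=19, FP=4+3=7 → 19/26 = 0.7308
Macro-precision = mean = (0.7778 + 0.5238 + 0.7308) / 3 = 0.677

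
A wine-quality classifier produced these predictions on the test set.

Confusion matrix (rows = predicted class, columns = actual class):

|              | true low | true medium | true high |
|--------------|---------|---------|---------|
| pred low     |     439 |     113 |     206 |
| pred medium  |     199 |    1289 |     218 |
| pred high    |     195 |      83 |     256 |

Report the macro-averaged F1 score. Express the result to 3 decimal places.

Per-class F1 score (2·TP/(2·TP+FP+FN)):
  low: TP=439, FP=113+206=319, FN=199+195=394 → 878/1591 = 0.5519
  medium: TP=1289, FP=199+218=417, FN=113+83=196 → 2578/3191 = 0.8079
  high: TP=256, FP=195+83=278, FN=206+218=424 → 512/1214 = 0.4217
Macro-F1 score = mean = (0.5519 + 0.8079 + 0.4217) / 3 = 0.594

0.594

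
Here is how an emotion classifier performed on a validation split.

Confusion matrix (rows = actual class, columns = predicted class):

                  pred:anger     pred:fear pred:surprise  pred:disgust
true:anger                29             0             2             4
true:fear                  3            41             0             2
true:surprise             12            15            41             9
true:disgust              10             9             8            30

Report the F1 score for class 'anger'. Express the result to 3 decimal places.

One-vs-rest for 'anger': TP = diagonal; FP = other classes predicted 'anger'; FN = 'anger' predicted as other.
F1 score = 2·TP/(2·TP+FP+FN).
anger: TP=29, FP=3+12+10=25, FN=0+2+4=6 → 58/89 = 0.6517

0.652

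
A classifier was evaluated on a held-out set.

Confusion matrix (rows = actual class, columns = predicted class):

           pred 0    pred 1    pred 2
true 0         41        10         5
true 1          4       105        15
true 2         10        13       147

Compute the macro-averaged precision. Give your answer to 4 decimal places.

Per-class precision (TP/(TP+FP)):
  0: TP=41, FP=4+10=14 → 41/55 = 0.74545
  1: TP=105, FP=10+13=23 → 105/128 = 0.82031
  2: TP=147, FP=5+15=20 → 147/167 = 0.88024
Macro-precision = mean = (0.74545 + 0.82031 + 0.88024) / 3 = 0.8153

0.8153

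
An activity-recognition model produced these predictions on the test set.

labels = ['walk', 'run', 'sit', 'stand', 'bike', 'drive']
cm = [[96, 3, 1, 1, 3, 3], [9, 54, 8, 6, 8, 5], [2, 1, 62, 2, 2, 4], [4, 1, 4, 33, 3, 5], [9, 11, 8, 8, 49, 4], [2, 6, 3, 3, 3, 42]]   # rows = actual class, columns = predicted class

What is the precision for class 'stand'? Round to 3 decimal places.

Treat 'stand' as positive and all other classes as negative.
precision = TP/(TP+FP).
stand: TP=33, FP=1+6+2+8+3=20 → 33/53 = 0.6226

0.623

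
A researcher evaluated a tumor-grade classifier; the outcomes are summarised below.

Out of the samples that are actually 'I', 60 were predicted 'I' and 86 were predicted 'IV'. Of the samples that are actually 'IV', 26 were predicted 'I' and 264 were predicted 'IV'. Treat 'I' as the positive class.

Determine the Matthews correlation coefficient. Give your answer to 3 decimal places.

MCC = (TP·TN − FP·FN) / √((TP+FP)(TP+FN)(TN+FP)(TN+FN))
Numerator = 60·264 − 26·86 = 13604
Denominator = √(86·146·290·350) = √1274434000 = 35699.2157
MCC = 13604 / 35699.2157 = 0.381

0.381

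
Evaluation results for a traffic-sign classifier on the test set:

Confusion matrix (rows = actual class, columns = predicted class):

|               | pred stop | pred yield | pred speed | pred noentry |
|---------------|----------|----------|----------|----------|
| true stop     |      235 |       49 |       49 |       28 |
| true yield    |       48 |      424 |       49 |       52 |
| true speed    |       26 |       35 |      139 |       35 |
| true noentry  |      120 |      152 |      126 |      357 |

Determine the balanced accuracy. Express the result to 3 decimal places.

Balanced accuracy = mean of per-class recall.
  stop: recall = 235/361 = 0.6510
  yield: recall = 424/573 = 0.7400
  speed: recall = 139/235 = 0.5915
  noentry: recall = 357/755 = 0.4728
Mean = (0.6510 + 0.7400 + 0.5915 + 0.4728) / 4 = 0.614

0.614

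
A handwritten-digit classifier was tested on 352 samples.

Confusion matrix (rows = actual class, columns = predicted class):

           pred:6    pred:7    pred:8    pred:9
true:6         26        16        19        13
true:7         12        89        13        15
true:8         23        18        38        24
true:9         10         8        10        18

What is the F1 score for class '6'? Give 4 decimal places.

F1 score = 2·TP/(2·TP+FP+FN).
6: TP=26, FP=12+23+10=45, FN=16+19+13=48 → 52/145 = 0.35862

0.3586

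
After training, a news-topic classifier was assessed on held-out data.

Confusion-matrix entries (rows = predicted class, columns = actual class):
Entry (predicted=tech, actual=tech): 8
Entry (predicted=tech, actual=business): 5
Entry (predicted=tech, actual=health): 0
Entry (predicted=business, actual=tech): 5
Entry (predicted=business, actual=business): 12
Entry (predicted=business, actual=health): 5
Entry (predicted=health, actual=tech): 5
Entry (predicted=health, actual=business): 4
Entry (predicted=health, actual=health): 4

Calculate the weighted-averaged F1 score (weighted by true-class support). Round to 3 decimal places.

Per-class F1 score (2·TP/(2·TP+FP+FN)):
  tech: TP=8, FP=5+0=5, FN=5+5=10 → 16/31 = 0.5161
  business: TP=12, FP=5+5=10, FN=5+4=9 → 24/43 = 0.5581
  health: TP=4, FP=5+4=9, FN=0+5=5 → 8/22 = 0.3636
Weighted-F1 score = Σ (supportᵢ/N)·F1 scoreᵢ with N=48: (18/48)·0.5161 + (21/48)·0.5581 + (9/48)·0.3636 = 0.506

0.506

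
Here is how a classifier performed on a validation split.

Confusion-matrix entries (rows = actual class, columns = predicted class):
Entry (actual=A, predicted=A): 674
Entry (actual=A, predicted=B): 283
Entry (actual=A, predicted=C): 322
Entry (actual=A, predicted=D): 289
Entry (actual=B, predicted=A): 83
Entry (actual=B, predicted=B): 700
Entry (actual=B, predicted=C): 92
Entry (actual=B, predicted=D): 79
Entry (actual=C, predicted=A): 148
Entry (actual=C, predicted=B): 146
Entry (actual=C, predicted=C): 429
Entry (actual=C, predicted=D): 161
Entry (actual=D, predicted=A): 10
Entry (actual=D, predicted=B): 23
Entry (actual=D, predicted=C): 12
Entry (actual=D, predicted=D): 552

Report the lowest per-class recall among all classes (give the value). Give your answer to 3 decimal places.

Per-class recall (TP/(TP+FN)):
  A: TP=674, FN=283+322+289=894 → 674/1568 = 0.4298
  B: TP=700, FN=83+92+79=254 → 700/954 = 0.7338
  C: TP=429, FN=148+146+161=455 → 429/884 = 0.4853
  D: TP=552, FN=10+23+12=45 → 552/597 = 0.9246
Lowest is class 'A' with recall = 0.430.

0.430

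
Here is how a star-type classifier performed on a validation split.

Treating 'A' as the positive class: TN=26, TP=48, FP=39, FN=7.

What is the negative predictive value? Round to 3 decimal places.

0.788

NPV = TN/(TN+FN) = 26/(26+7) = 0.788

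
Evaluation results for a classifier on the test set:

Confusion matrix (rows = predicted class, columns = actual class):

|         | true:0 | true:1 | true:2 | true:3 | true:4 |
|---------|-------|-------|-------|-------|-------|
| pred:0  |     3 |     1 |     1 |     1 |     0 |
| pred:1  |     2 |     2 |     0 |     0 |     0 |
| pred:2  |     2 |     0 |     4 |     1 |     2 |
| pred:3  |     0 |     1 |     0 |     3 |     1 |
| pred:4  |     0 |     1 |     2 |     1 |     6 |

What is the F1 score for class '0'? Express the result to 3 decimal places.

Take TP from the diagonal, FP from the rest of the '0' prediction marginal, FN from the rest of the '0' actual marginal.
F1 score = 2·TP/(2·TP+FP+FN).
0: TP=3, FP=1+1+1+0=3, FN=2+2+0+0=4 → 6/13 = 0.4615

0.462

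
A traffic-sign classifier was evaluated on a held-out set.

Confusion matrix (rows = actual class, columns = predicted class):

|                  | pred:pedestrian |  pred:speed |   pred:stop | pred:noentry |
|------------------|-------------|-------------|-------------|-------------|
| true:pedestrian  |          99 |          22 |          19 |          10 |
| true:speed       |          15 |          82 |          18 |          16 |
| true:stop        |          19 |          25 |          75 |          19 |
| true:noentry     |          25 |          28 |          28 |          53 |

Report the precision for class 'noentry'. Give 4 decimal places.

Treat 'noentry' as positive and all other classes as negative.
precision = TP/(TP+FP).
noentry: TP=53, FP=10+16+19=45 → 53/98 = 0.54082

0.5408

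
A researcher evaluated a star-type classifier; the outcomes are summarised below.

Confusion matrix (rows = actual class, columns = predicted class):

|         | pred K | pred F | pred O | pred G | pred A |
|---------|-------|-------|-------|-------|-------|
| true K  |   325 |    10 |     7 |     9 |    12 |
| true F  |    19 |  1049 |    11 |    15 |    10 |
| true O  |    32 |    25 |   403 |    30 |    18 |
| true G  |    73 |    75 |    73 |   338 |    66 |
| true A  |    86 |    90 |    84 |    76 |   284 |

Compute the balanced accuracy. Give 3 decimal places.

0.728

Balanced accuracy = mean of per-class recall.
  K: recall = 325/363 = 0.8953
  F: recall = 1049/1104 = 0.9502
  O: recall = 403/508 = 0.7933
  G: recall = 338/625 = 0.5408
  A: recall = 284/620 = 0.4581
Mean = (0.8953 + 0.9502 + 0.7933 + 0.5408 + 0.4581) / 5 = 0.728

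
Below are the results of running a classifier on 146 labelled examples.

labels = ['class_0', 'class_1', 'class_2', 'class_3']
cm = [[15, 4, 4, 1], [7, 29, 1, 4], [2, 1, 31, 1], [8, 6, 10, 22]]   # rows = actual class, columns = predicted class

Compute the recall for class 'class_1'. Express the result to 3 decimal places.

Treat 'class_1' as positive and all other classes as negative.
recall = TP/(TP+FN).
class_1: TP=29, FN=7+1+4=12 → 29/41 = 0.7073

0.707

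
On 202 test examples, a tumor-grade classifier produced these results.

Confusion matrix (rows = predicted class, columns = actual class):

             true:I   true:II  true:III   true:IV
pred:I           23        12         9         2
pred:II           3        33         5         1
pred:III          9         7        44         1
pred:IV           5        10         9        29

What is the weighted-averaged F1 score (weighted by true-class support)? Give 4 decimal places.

0.6389

Per-class F1 score (2·TP/(2·TP+FP+FN)):
  I: TP=23, FP=12+9+2=23, FN=3+9+5=17 → 46/86 = 0.53488
  II: TP=33, FP=3+5+1=9, FN=12+7+10=29 → 66/104 = 0.63462
  III: TP=44, FP=9+7+1=17, FN=9+5+9=23 → 88/128 = 0.68750
  IV: TP=29, FP=5+10+9=24, FN=2+1+1=4 → 58/86 = 0.67442
Weighted-F1 score = Σ (supportᵢ/N)·F1 scoreᵢ with N=202: (40/202)·0.53488 + (62/202)·0.63462 + (67/202)·0.68750 + (33/202)·0.67442 = 0.6389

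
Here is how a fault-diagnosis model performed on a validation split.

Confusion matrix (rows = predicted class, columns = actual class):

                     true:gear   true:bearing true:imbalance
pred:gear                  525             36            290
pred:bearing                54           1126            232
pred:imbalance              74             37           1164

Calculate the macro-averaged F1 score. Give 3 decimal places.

0.782

Per-class F1 score (2·TP/(2·TP+FP+FN)):
  gear: TP=525, FP=36+290=326, FN=54+74=128 → 1050/1504 = 0.6981
  bearing: TP=1126, FP=54+232=286, FN=36+37=73 → 2252/2611 = 0.8625
  imbalance: TP=1164, FP=74+37=111, FN=290+232=522 → 2328/2961 = 0.7862
Macro-F1 score = mean = (0.6981 + 0.8625 + 0.7862) / 3 = 0.782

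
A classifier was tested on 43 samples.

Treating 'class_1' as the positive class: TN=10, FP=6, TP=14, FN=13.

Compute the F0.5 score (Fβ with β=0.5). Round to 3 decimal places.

Fβ = (1+β²)·TP / ((1+β²)·TP + β²·FN + FP), with β²=1/4
= 1.25·14 / (1.25·14 + 0.25·13 + 6) = 0.654

0.654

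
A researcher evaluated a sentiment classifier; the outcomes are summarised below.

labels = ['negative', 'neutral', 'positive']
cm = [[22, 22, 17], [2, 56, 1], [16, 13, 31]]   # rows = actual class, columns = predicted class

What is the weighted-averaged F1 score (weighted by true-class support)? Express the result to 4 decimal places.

Per-class F1 score (2·TP/(2·TP+FP+FN)):
  negative: TP=22, FP=2+16=18, FN=22+17=39 → 44/101 = 0.43564
  neutral: TP=56, FP=22+13=35, FN=2+1=3 → 112/150 = 0.74667
  positive: TP=31, FP=17+1=18, FN=16+13=29 → 62/109 = 0.56881
Weighted-F1 score = Σ (supportᵢ/N)·F1 scoreᵢ with N=180: (61/180)·0.43564 + (59/180)·0.74667 + (60/180)·0.56881 = 0.5820

0.5820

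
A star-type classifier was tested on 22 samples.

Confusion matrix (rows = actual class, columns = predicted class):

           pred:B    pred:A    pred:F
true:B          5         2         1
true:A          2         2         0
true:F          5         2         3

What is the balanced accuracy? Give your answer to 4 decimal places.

0.4750

Balanced accuracy = mean of per-class recall.
  B: recall = 5/8 = 0.62500
  A: recall = 2/4 = 0.50000
  F: recall = 3/10 = 0.30000
Mean = (0.62500 + 0.50000 + 0.30000) / 3 = 0.4750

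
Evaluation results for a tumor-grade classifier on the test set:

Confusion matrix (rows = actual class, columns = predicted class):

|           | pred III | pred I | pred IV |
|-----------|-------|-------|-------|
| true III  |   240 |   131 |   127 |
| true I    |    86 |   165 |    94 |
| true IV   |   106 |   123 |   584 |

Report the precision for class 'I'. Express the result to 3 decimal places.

Treat 'I' as positive and all other classes as negative.
precision = TP/(TP+FP).
I: TP=165, FP=131+123=254 → 165/419 = 0.3938

0.394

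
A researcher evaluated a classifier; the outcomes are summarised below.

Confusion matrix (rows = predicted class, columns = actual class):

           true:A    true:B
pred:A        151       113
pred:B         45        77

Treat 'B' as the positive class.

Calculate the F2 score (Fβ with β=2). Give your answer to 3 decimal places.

Fβ = (1+β²)·TP / ((1+β²)·TP + β²·FN + FP), with β²=4
= 5·77 / (5·77 + 4·113 + 45) = 0.437

0.437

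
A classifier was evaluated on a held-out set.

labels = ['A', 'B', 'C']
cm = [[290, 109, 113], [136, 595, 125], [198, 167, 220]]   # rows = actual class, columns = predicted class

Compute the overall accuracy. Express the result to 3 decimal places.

0.566

Accuracy = trace / total = (290+595+220=1105) / 1953 = 1105/1953 = 0.566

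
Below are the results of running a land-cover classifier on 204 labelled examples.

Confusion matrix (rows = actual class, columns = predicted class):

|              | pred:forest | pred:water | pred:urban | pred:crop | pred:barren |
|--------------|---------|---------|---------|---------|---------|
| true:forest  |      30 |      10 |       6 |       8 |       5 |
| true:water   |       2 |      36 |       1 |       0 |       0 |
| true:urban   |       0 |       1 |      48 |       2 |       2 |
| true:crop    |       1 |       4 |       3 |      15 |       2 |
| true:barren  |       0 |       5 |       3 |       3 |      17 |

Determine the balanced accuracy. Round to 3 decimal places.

Balanced accuracy = mean of per-class recall.
  forest: recall = 30/59 = 0.5085
  water: recall = 36/39 = 0.9231
  urban: recall = 48/53 = 0.9057
  crop: recall = 15/25 = 0.6000
  barren: recall = 17/28 = 0.6071
Mean = (0.5085 + 0.9231 + 0.9057 + 0.6000 + 0.6071) / 5 = 0.709

0.709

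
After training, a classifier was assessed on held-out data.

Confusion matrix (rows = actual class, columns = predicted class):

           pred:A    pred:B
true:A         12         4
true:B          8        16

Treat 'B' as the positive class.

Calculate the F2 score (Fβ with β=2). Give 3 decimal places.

Fβ = (1+β²)·TP / ((1+β²)·TP + β²·FN + FP), with β²=4
= 5·16 / (5·16 + 4·8 + 4) = 0.690

0.690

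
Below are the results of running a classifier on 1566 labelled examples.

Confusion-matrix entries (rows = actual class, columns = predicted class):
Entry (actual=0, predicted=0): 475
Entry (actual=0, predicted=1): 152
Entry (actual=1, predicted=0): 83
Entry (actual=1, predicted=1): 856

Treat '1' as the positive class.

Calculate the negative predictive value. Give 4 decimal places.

0.8513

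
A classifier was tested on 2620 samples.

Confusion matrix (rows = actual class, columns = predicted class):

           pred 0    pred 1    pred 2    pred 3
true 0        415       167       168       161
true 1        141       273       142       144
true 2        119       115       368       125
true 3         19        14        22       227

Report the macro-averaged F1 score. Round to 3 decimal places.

0.487

Per-class F1 score (2·TP/(2·TP+FP+FN)):
  0: TP=415, FP=141+119+19=279, FN=167+168+161=496 → 830/1605 = 0.5171
  1: TP=273, FP=167+115+14=296, FN=141+142+144=427 → 546/1269 = 0.4303
  2: TP=368, FP=168+142+22=332, FN=119+115+125=359 → 736/1427 = 0.5158
  3: TP=227, FP=161+144+125=430, FN=19+14+22=55 → 454/939 = 0.4835
Macro-F1 score = mean = (0.5171 + 0.4303 + 0.5158 + 0.4835) / 4 = 0.487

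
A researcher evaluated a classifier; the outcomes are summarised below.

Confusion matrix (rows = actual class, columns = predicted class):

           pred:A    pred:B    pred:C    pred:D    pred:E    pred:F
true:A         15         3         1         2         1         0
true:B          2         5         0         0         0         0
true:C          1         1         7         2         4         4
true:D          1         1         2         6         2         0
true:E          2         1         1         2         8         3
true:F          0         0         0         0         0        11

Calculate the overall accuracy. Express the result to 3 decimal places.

0.591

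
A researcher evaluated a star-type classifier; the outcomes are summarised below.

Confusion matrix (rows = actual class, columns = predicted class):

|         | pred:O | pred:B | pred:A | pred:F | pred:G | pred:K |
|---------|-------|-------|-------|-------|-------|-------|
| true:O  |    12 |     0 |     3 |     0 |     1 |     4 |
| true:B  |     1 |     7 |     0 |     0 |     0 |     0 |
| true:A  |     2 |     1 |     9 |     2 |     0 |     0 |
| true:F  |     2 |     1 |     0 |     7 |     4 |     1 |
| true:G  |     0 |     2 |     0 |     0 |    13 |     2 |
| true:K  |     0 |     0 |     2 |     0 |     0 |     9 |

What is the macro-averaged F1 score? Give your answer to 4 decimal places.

0.6702

Per-class F1 score (2·TP/(2·TP+FP+FN)):
  O: TP=12, FP=1+2+2+0+0=5, FN=0+3+0+1+4=8 → 24/37 = 0.64865
  B: TP=7, FP=0+1+1+2+0=4, FN=1+0+0+0+0=1 → 14/19 = 0.73684
  A: TP=9, FP=3+0+0+0+2=5, FN=2+1+2+0+0=5 → 18/28 = 0.64286
  F: TP=7, FP=0+0+2+0+0=2, FN=2+1+0+4+1=8 → 14/24 = 0.58333
  G: TP=13, FP=1+0+0+4+0=5, FN=0+2+0+0+2=4 → 26/35 = 0.74286
  K: TP=9, FP=4+0+0+1+2=7, FN=0+0+2+0+0=2 → 18/27 = 0.66667
Macro-F1 score = mean = (0.64865 + 0.73684 + 0.64286 + 0.58333 + 0.74286 + 0.66667) / 6 = 0.6702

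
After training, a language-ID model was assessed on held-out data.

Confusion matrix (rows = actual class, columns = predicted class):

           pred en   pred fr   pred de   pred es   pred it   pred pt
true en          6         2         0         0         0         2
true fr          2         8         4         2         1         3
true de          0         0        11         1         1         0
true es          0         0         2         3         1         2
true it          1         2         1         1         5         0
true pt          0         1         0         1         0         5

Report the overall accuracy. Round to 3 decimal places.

0.559

Accuracy = trace / total = (6+8+11+3+5+5=38) / 68 = 38/68 = 0.559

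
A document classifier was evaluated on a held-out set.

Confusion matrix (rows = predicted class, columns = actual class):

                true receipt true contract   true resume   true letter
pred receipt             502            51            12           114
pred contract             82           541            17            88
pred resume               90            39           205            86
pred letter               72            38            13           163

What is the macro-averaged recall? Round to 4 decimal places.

0.6682

Per-class recall (TP/(TP+FN)):
  receipt: TP=502, FN=82+90+72=244 → 502/746 = 0.67292
  contract: TP=541, FN=51+39+38=128 → 541/669 = 0.80867
  resume: TP=205, FN=12+17+13=42 → 205/247 = 0.82996
  letter: TP=163, FN=114+88+86=288 → 163/451 = 0.36142
Macro-recall = mean = (0.67292 + 0.80867 + 0.82996 + 0.36142) / 4 = 0.6682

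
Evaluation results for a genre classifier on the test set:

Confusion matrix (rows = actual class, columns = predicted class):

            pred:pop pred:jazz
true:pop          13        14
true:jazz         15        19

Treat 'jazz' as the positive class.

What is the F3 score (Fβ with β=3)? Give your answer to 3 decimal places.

0.560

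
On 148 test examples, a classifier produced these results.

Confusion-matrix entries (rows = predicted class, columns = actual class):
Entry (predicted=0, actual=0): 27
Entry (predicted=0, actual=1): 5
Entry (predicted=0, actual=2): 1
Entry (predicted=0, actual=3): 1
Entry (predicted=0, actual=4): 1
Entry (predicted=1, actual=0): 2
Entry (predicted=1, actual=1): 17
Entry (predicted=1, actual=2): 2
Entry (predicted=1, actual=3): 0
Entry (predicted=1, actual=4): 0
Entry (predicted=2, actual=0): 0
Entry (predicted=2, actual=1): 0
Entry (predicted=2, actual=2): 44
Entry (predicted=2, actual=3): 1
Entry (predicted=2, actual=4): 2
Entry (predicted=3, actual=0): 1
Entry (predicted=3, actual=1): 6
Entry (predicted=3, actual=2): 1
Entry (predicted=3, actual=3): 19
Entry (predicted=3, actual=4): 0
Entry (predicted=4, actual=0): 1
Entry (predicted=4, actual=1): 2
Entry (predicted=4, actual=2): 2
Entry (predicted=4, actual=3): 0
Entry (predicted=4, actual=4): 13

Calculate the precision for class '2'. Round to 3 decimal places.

0.936

Treat '2' as positive and all other classes as negative.
precision = TP/(TP+FP).
2: TP=44, FP=0+0+1+2=3 → 44/47 = 0.9362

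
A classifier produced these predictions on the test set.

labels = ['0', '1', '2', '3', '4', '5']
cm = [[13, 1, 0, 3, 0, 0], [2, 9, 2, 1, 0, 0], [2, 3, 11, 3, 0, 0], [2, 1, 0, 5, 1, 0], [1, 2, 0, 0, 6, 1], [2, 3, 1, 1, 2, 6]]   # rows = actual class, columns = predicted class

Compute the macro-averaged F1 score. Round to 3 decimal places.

0.585

Per-class F1 score (2·TP/(2·TP+FP+FN)):
  0: TP=13, FP=2+2+2+1+2=9, FN=1+0+3+0+0=4 → 26/39 = 0.6667
  1: TP=9, FP=1+3+1+2+3=10, FN=2+2+1+0+0=5 → 18/33 = 0.5455
  2: TP=11, FP=0+2+0+0+1=3, FN=2+3+3+0+0=8 → 22/33 = 0.6667
  3: TP=5, FP=3+1+3+0+1=8, FN=2+1+0+1+0=4 → 10/22 = 0.4545
  4: TP=6, FP=0+0+0+1+2=3, FN=1+2+0+0+1=4 → 12/19 = 0.6316
  5: TP=6, FP=0+0+0+0+1=1, FN=2+3+1+1+2=9 → 12/22 = 0.5455
Macro-F1 score = mean = (0.6667 + 0.5455 + 0.6667 + 0.4545 + 0.6316 + 0.5455) / 6 = 0.585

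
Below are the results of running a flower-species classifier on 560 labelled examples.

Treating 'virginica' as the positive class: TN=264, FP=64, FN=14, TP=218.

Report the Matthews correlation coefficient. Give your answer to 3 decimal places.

0.734

MCC = (TP·TN − FP·FN) / √((TP+FP)(TP+FN)(TN+FP)(TN+FN))
Numerator = 218·264 − 64·14 = 56656
Denominator = √(282·232·328·278) = √5965622016 = 77237.4392
MCC = 56656 / 77237.4392 = 0.734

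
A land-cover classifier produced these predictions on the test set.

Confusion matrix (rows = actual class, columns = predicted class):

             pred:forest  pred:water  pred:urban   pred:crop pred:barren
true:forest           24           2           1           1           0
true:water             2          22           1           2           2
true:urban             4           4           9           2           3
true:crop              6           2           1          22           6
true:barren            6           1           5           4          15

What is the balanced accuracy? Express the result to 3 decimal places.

Balanced accuracy = mean of per-class recall.
  forest: recall = 24/28 = 0.8571
  water: recall = 22/29 = 0.7586
  urban: recall = 9/22 = 0.4091
  crop: recall = 22/37 = 0.5946
  barren: recall = 15/31 = 0.4839
Mean = (0.8571 + 0.7586 + 0.4091 + 0.5946 + 0.4839) / 5 = 0.621

0.621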